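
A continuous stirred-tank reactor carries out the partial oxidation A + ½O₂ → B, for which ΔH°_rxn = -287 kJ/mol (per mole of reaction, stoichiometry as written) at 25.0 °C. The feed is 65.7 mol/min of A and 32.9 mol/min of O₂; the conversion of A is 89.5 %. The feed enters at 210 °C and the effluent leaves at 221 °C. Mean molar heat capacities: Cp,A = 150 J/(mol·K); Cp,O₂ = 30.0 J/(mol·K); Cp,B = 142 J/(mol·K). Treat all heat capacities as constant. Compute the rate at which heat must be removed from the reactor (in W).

Extent of reaction ξ = 0.895 × 65.7 = 58.802 mol/min
Reaction term: ξ·ΔH°_rxn = 58.802 × -287 = -16876 kJ/min
Sensible, feed 210→25 °C: -2005.8 kJ/min
Outlet flows (mol/min): A 6.8985, O₂ 3.4992, B 58.802
Sensible, products 25→221 °C: 1860 kJ/min
Q = ΔH = -17022 kJ/min = -283.7 kW
Heat removed = 283700 W

Q_out = 284000 W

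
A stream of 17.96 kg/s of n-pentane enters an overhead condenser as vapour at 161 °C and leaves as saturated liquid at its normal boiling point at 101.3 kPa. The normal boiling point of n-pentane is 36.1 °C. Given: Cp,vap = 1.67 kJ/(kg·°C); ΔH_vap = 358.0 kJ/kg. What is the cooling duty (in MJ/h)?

Q_c = 36600 MJ/h

vapour 161→36.1 °C: -208.58 kJ/kg
condensation at 36.1 °C: -358 kJ/kg
Δh = -208.58 + -358 = -566.58 kJ/kg
Q = ṁ·Δh = 17.96 kg/s × -566.58 kJ/kg = -10176 kJ/s
|Q| = 10176 kW = 36633 MJ/h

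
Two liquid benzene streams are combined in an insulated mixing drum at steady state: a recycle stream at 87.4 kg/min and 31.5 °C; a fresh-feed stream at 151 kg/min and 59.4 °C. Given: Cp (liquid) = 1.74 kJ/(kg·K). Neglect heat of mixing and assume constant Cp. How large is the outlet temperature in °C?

T_out = 49.2 °C

No heat crosses the boundary, so H_out = H_in.
T_out = Σ ṁᵢCp,ᵢTᵢ / Σ ṁᵢCp,ᵢ
      = 20397 / 414.82 = 49.172 °C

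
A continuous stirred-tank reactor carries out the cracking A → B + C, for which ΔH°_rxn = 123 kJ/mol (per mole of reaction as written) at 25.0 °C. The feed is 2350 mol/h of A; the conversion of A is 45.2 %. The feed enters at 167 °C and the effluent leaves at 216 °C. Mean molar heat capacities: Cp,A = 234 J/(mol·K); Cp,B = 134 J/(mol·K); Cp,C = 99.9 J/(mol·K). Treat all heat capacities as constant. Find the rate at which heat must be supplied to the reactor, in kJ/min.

Extent of reaction ξ = 0.452 × 2350 = 1062.2 mol/h
Reaction term: ξ·ΔH°_rxn = 1062.2 × 123 = 130650 kJ/h
Sensible, feed 167→25 °C: -78086 kJ/h
Outlet flows (mol/h): A 1287.8, B 1062.2, C 1062.2
Sensible, products 25→216 °C: 105010 kJ/h
Q = ΔH = 157580 kJ/h = 43.771 kW
Heat supplied = 2626.3 kJ/min

Q_in = 2630 kJ/min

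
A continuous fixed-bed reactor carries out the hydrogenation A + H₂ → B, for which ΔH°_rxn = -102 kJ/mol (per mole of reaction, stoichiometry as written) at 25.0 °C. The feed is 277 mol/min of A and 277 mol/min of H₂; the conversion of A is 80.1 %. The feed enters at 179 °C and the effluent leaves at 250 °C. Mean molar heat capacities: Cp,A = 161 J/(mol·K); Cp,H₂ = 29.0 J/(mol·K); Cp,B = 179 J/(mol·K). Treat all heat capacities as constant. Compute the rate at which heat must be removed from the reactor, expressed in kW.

Extent of reaction ξ = 0.801 × 277 = 221.88 mol/min
Reaction term: ξ·ΔH°_rxn = 221.88 × -102 = -22631 kJ/min
Sensible, feed 179→25 °C: -8105 kJ/min
Outlet flows (mol/min): A 55.123, H₂ 55.123, B 221.88
Sensible, products 25→250 °C: 11293 kJ/min
Q = ΔH = -19444 kJ/min = -324.06 kW
Heat removed = 324.06 kW

Q_out = 324 kW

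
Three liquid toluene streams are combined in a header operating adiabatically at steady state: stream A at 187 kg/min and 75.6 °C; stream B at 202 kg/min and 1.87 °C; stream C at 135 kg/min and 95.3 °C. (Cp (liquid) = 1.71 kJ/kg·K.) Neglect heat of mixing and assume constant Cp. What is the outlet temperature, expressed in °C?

T_out = 52.3 °C

Energy balance with Q = 0: Σ ṁᵢCp,ᵢ(T_out − Tᵢ) = 0
Σ ṁᵢCp,ᵢTᵢ = 187×1.71×75.6 + 202×1.71×1.87 + 135×1.71×95.3 = 46821
Σ ṁᵢCp,ᵢ = 187×1.71 + 202×1.71 + 135×1.71 = 896.04
T_out = 46821 / 896.04 = 52.253 °C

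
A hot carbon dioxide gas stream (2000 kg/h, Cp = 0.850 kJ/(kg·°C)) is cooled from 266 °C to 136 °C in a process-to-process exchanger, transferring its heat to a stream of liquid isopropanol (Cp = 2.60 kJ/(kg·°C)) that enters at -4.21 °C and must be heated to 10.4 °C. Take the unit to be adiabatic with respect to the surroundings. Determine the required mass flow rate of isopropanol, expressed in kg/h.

ṁ_c = 5820 kg/h

Heat released by hot stream: Q = 2000 × 0.850 × (266 − 136) = 221000 kJ/h
Energy balance on cold side (adiabatic exchanger): Q = ṁ_c·Cp_c·(T_c,out − T_c,in)
ṁ_c = 221000 / [2.60 × (10.4 − -4.21)] = 5817.9 kg/h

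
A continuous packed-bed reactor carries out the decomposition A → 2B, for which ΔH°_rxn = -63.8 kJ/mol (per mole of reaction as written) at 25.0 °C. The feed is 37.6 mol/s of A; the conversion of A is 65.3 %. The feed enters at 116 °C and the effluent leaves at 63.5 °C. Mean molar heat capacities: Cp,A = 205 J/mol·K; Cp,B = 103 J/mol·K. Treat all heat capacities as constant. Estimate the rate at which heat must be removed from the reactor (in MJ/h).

Extent of reaction ξ = 0.653 × 37.6 = 24.553 mol/s
Reaction term: ξ·ΔH°_rxn = 24.553 × -63.8 = -1566.5 kJ/s
Sensible, feed 116→25 °C: -701.43 kJ/s
Outlet flows (mol/s): A 13.047, B 49.106
Sensible, products 25→63.5 °C: 297.7 kJ/s
Q = ΔH = -1970.2 kJ/s = -1970.2 kW
Heat removed = 7092.7 MJ/h

Q_out = 7090 MJ/h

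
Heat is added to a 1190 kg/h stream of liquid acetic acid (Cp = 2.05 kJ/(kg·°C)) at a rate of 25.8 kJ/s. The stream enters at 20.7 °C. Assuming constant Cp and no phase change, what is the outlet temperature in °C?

Q = 25.8 kJ/s = 92880 kJ/h
ΔT = Q/(ṁ·Cp) = 92880/(1190×2.05) = 38.073 K
T_out = 20.7 + 38.073 = 58.773 °C

T_out = 58.8 °C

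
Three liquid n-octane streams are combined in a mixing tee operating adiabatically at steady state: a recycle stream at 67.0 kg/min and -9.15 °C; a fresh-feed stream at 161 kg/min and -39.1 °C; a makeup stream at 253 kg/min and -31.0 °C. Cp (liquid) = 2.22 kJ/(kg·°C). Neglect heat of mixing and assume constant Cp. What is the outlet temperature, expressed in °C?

T_out = -30.7 °C

Energy balance with Q = 0: Σ ṁᵢCp,ᵢ(T_out − Tᵢ) = 0
Σ ṁᵢCp,ᵢTᵢ = 67.0×2.22×-9.15 + 161×2.22×-39.1 + 253×2.22×-31.0 = -32748
Σ ṁᵢCp,ᵢ = 67.0×2.22 + 161×2.22 + 253×2.22 = 1067.8
T_out = -32748 / 1067.8 = -30.668 °C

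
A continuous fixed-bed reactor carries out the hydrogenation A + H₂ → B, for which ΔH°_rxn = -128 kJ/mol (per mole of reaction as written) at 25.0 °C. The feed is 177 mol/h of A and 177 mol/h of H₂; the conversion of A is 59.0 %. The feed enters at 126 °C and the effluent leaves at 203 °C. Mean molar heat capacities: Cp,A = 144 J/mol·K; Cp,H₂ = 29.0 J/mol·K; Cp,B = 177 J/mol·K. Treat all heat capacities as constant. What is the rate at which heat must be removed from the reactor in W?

Q_out = 3040 W

Extent of reaction ξ = 0.590 × 177 = 104.43 mol/h
Reaction term: ξ·ΔH°_rxn = 104.43 × -128 = -13367 kJ/h
Sensible, feed 126→25 °C: -3092.7 kJ/h
Outlet flows (mol/h): A 72.57, H₂ 72.57, B 104.43
Sensible, products 25→203 °C: 5524.9 kJ/h
Q = ΔH = -10935 kJ/h = -3.0375 kW
Heat removed = 3037.5 W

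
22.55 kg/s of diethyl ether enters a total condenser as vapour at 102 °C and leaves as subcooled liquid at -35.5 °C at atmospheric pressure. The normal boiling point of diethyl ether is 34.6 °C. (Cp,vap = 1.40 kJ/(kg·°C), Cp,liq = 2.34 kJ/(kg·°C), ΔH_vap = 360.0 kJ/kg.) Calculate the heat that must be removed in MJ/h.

Q_c = 50200 MJ/h

vapour 102→34.6 °C: -94.36 kJ/kg
condensation at 34.6 °C: -360 kJ/kg
liquid 34.6→-35.5 °C: -164.03 kJ/kg
Δh = -94.36 + -360 + -164.03 = -618.39 kJ/kg
Q = ṁ·Δh = 22.55 kg/s × -618.39 kJ/kg = -13945 kJ/s
|Q| = 13945 kW = 50201 MJ/h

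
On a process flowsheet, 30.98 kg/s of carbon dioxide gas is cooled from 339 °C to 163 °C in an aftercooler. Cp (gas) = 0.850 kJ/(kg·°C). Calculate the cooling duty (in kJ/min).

Q = ṁ·Cp·ΔT = 30.98 × 0.850 × (163 − 339) = -4634.6 kJ/s
Cooling duty = 278080 kJ/min

Q_c = 278000 kJ/min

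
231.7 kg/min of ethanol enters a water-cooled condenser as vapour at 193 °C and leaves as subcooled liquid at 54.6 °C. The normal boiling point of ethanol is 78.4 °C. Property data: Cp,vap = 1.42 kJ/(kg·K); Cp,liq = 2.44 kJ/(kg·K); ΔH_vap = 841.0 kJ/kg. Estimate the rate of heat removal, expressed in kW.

vapour 193→78.4 °C: -162.73 kJ/kg
condensation at 78.4 °C: -841 kJ/kg
liquid 78.4→54.6 °C: -58.072 kJ/kg
Δh = -162.73 + -841 + -58.072 = -1061.8 kJ/kg
Q = ṁ·Δh = 231.7 kg/min × -1061.8 kJ/kg = -246020 kJ/min
|Q| = 4100.3 kW

Q_c = 4100 kW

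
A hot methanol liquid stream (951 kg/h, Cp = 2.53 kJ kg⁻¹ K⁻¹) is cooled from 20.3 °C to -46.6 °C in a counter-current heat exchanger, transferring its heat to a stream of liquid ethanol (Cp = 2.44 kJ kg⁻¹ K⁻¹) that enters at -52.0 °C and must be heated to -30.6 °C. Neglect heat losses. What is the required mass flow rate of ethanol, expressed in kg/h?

ṁ_c = 3080 kg/h

Heat released by hot stream: Q = 951 × 2.53 × (20.3 − -46.6) = 160960 kJ/h
Energy balance on cold side (adiabatic exchanger): Q = ṁ_c·Cp_c·(T_c,out − T_c,in)
ṁ_c = 160960 / [2.44 × (-30.6 − -52.0)] = 3082.6 kg/h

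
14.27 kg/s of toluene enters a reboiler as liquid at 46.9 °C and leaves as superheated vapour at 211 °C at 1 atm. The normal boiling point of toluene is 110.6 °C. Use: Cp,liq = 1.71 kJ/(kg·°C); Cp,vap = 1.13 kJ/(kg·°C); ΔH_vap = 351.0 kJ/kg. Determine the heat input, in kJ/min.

liquid 46.9→110.6 °C: 108.93 kJ/kg
vaporisation at 110.6 °C: 351 kJ/kg
vapour 110.6→211 °C: 113.45 kJ/kg
Δh = 108.93 + 351 + 113.45 = 573.38 kJ/kg
Q = ṁ·Δh = 14.27 kg/s × 573.38 kJ/kg = 8182.1 kJ/s
|Q| = 8182.1 kW = 490930 kJ/min

Q = 491000 kJ/min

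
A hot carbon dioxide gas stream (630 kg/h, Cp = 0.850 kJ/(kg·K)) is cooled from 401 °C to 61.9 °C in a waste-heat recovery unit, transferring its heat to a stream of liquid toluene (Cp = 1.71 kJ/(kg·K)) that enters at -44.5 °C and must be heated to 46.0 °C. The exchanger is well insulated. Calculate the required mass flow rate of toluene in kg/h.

Heat released by hot stream: Q = 630 × 0.850 × (401 − 61.9) = 181590 kJ/h
Energy balance on cold side (adiabatic exchanger): Q = ṁ_c·Cp_c·(T_c,out − T_c,in)
ṁ_c = 181590 / [1.71 × (46.0 − -44.5)] = 1173.4 kg/h

ṁ_c = 1170 kg/h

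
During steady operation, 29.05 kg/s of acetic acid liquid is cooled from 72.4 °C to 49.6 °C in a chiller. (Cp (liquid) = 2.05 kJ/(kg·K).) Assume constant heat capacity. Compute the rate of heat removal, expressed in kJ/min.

Q_c = 81500 kJ/min

Q = ṁ·Cp·ΔT = 29.05 × 2.05 × (49.6 − 72.4) = -1357.8 kJ/s
Cooling duty = 81468 kJ/min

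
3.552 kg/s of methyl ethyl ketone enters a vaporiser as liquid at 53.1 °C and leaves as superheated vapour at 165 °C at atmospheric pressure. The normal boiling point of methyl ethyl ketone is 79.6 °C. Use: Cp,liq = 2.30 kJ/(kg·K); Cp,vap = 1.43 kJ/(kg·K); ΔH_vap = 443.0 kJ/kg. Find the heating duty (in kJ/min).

liquid 53.1→79.6 °C: 60.95 kJ/kg
vaporisation at 79.6 °C: 443 kJ/kg
vapour 79.6→165 °C: 122.12 kJ/kg
Δh = 60.95 + 443 + 122.12 = 626.07 kJ/kg
Q = ṁ·Δh = 3.552 kg/s × 626.07 kJ/kg = 2223.8 kJ/s
|Q| = 2223.8 kW = 133430 kJ/min

Q = 133000 kJ/min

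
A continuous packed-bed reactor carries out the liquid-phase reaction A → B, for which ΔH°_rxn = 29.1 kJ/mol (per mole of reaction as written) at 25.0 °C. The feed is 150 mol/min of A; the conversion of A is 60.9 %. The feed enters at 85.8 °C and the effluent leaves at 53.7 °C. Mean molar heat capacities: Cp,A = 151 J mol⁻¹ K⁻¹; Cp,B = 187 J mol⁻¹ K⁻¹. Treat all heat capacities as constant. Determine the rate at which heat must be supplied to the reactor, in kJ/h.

Extent of reaction ξ = 0.609 × 150 = 91.35 mol/min
Reaction term: ξ·ΔH°_rxn = 91.35 × 29.1 = 2658.3 kJ/min
Sensible, feed 85.8→25 °C: -1377.1 kJ/min
Outlet flows (mol/min): A 58.65, B 91.35
Sensible, products 25→53.7 °C: 744.44 kJ/min
Q = ΔH = 2025.6 kJ/min = 33.76 kW
Heat supplied = 121540 kJ/h

Q_in = 122000 kJ/h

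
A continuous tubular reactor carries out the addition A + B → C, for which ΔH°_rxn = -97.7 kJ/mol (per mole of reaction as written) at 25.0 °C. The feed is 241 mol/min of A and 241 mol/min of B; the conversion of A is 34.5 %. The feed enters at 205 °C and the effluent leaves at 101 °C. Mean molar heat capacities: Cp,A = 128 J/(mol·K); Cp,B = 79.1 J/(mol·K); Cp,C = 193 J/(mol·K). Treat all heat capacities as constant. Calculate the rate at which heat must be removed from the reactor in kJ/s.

Q_out = 223 kJ/s

Extent of reaction ξ = 0.345 × 241 = 83.145 mol/min
Reaction term: ξ·ΔH°_rxn = 83.145 × -97.7 = -8123.3 kJ/min
Sensible, feed 205→25 °C: -8984 kJ/min
Outlet flows (mol/min): A 157.86, B 157.86, C 83.145
Sensible, products 25→101 °C: 3704.1 kJ/min
Q = ΔH = -13403 kJ/min = -223.39 kW
Heat removed = 223.39 kJ/s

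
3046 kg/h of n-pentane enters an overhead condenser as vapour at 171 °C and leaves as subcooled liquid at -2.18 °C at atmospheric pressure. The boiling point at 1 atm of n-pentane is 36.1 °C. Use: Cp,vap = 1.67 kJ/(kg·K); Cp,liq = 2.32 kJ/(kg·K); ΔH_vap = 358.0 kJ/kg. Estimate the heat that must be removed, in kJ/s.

Q_c = 569 kJ/s

vapour 171→36.1 °C: -225.28 kJ/kg
condensation at 36.1 °C: -358 kJ/kg
liquid 36.1→-2.18 °C: -88.81 kJ/kg
Δh = -225.28 + -358 + -88.81 = -672.09 kJ/kg
Q = ṁ·Δh = 3046 kg/h × -672.09 kJ/kg = -2.0472e+06 kJ/h
|Q| = 568.67 kW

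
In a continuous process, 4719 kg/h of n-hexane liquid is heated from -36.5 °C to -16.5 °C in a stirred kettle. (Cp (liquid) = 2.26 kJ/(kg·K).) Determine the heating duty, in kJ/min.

Q = ṁ·Cp·ΔT = 4719 × 2.26 × (-16.5 − -36.5) = 213300 kJ/h
Converting: 213300 / 3600 s = 59.25 kW
Heating duty = 3555 kJ/min

Q = 3550 kJ/min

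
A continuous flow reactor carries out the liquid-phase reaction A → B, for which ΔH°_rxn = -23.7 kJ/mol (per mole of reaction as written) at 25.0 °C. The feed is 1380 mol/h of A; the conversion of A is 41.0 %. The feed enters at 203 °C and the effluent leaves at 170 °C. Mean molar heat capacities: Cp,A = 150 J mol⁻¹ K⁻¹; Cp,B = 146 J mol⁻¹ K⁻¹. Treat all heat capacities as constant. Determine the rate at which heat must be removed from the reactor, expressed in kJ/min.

Extent of reaction ξ = 0.410 × 1380 = 565.8 mol/h
Reaction term: ξ·ΔH°_rxn = 565.8 × -23.7 = -13409 kJ/h
Sensible, feed 203→25 °C: -36846 kJ/h
Outlet flows (mol/h): A 814.2, B 565.8
Sensible, products 25→170 °C: 29687 kJ/h
Q = ΔH = -20569 kJ/h = -5.7135 kW
Heat removed = 342.81 kJ/min

Q_out = 343 kJ/min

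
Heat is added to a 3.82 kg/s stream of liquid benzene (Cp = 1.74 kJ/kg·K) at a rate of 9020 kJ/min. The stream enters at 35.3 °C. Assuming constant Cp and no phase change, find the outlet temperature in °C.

Q = 9020 kJ/min = 150.33 kJ/s
ΔT = Q/(ṁ·Cp) = 150.33/(3.82×1.74) = 22.617 K
T_out = 35.3 + 22.617 = 57.917 °C

T_out = 57.9 °C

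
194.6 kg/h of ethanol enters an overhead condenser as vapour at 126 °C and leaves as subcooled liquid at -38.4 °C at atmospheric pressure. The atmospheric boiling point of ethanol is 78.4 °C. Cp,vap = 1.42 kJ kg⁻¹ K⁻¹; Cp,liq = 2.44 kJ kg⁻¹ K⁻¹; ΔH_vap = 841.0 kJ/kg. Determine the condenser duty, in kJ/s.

Q_c = 64.5 kJ/s

vapour 126→78.4 °C: -67.592 kJ/kg
condensation at 78.4 °C: -841 kJ/kg
liquid 78.4→-38.4 °C: -284.99 kJ/kg
Δh = -67.592 + -841 + -284.99 = -1193.6 kJ/kg
Q = ṁ·Δh = 194.6 kg/h × -1193.6 kJ/kg = -232270 kJ/h
|Q| = 64.52 kW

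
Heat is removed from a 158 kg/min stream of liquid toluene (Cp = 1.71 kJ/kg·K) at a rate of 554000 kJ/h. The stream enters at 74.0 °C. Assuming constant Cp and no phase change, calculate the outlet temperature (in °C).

Q = 554000 kJ/h = 9233.3 kJ/min
ΔT = Q/(ṁ·Cp) = 9233.3/(158×1.71) = 34.175 K
T_out = 74.0 − 34.175 = 39.825 °C

T_out = 39.8 °C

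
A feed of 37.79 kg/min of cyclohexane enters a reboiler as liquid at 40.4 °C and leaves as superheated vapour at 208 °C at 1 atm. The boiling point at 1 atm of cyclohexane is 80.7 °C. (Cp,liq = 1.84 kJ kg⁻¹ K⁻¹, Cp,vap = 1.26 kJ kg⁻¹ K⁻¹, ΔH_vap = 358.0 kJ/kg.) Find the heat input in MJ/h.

liquid 40.4→80.7 °C: 74.152 kJ/kg
vaporisation at 80.7 °C: 358 kJ/kg
vapour 80.7→208 °C: 160.4 kJ/kg
Δh = 74.152 + 358 + 160.4 = 592.55 kJ/kg
Q = ṁ·Δh = 37.79 kg/min × 592.55 kJ/kg = 22392 kJ/min
|Q| = 373.21 kW = 1343.5 MJ/h

Q = 1340 MJ/h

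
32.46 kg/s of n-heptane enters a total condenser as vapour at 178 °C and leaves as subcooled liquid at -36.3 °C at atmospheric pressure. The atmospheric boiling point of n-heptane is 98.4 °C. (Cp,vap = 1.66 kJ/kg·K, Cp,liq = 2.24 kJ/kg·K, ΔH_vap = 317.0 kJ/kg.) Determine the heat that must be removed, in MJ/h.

vapour 178→98.4 °C: -132.14 kJ/kg
condensation at 98.4 °C: -317 kJ/kg
liquid 98.4→-36.3 °C: -301.73 kJ/kg
Δh = -132.14 + -317 + -301.73 = -750.86 kJ/kg
Q = ṁ·Δh = 32.46 kg/s × -750.86 kJ/kg = -24373 kJ/s
|Q| = 24373 kW = 87743 MJ/h

Q_c = 87700 MJ/h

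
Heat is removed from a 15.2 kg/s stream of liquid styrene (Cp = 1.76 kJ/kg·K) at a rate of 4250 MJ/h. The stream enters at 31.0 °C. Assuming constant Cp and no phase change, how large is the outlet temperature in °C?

Q = 4250 MJ/h = 1180.6 kJ/s
ΔT = Q/(ṁ·Cp) = 1180.6/(15.2×1.76) = 44.13 K
T_out = 31.0 − 44.13 = -13.13 °C

T_out = -13.1 °C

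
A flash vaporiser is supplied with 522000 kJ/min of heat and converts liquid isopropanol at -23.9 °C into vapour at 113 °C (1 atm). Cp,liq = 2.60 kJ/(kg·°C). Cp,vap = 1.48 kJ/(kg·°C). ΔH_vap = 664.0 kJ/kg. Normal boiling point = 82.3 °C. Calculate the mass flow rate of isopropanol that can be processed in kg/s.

ṁ = 8.83 kg/s

Δh = 2.60×(82.3−-23.9) + 664.0 + 1.48×(113−82.3) = 985.56 kJ/kg
Q = 522000 kJ/min = 8700 kJ/s = 8700 kJ/s
ṁ = Q/Δh = 8700 / 985.56 = 8.8275 kg/s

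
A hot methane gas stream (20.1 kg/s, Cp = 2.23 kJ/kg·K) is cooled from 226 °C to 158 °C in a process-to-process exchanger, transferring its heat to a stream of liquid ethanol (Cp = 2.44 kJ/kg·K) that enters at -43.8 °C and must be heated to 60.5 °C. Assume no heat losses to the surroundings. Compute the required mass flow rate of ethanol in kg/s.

ṁ_c = 12.0 kg/s

Heat released by hot stream: Q = 20.1 × 2.23 × (226 − 158) = 3048 kJ/s
Energy balance on cold side (adiabatic exchanger): Q = ṁ_c·Cp_c·(T_c,out − T_c,in)
ṁ_c = 3048 / [2.44 × (60.5 − -43.8)] = 11.977 kg/s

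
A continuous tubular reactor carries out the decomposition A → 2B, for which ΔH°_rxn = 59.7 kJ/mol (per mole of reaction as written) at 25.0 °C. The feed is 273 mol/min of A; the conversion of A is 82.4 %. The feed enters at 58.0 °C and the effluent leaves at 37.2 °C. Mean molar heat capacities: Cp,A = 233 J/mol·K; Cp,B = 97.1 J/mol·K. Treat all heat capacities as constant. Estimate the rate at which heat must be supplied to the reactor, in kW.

Extent of reaction ξ = 0.824 × 273 = 224.95 mol/min
Reaction term: ξ·ΔH°_rxn = 224.95 × 59.7 = 13430 kJ/min
Sensible, feed 58.0→25 °C: -2099.1 kJ/min
Outlet flows (mol/min): A 48.048, B 449.9
Sensible, products 25→37.2 °C: 669.55 kJ/min
Q = ΔH = 12000 kJ/min = 200 kW
Heat supplied = 200 kW

Q_in = 200 kW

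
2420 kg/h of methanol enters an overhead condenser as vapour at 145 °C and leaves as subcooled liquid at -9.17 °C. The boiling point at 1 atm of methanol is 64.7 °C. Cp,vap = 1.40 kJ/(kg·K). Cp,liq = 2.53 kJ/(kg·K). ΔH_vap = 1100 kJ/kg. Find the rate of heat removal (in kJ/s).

Q_c = 941 kJ/s

vapour 145→64.7 °C: -112.42 kJ/kg
condensation at 64.7 °C: -1100 kJ/kg
liquid 64.7→-9.17 °C: -186.89 kJ/kg
Δh = -112.42 + -1100 + -186.89 = -1399.3 kJ/kg
Q = ṁ·Δh = 2420 kg/h × -1399.3 kJ/kg = -3.3863e+06 kJ/h
|Q| = 940.65 kW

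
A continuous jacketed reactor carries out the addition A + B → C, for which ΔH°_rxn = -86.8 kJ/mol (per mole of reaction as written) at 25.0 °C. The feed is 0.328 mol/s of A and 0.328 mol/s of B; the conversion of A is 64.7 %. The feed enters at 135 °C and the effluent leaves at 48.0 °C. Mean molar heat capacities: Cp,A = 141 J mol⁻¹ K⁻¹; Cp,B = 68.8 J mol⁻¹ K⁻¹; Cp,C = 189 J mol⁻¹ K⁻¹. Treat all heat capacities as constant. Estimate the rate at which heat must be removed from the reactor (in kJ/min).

Extent of reaction ξ = 0.647 × 0.328 = 0.21222 mol/s
Reaction term: ξ·ΔH°_rxn = 0.21222 × -86.8 = -18.42 kJ/s
Sensible, feed 135→25 °C: -7.5696 kJ/s
Outlet flows (mol/s): A 0.11578, B 0.11578, C 0.21222
Sensible, products 25→48.0 °C: 1.4812 kJ/s
Q = ΔH = -24.509 kJ/s = -24.509 kW
Heat removed = 1470.5 kJ/min

Q_out = 1470 kJ/min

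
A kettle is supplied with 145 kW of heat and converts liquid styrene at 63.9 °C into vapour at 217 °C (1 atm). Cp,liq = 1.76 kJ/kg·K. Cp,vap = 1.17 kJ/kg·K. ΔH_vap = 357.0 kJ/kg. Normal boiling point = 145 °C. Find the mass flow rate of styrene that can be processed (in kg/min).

ṁ = 14.9 kg/min

Δh = 1.76×(145−63.9) + 357.0 + 1.17×(217−145) = 583.98 kJ/kg
Q = 145 kW = 145 kJ/s = 8700 kJ/min
ṁ = Q/Δh = 8700 / 583.98 = 14.898 kg/min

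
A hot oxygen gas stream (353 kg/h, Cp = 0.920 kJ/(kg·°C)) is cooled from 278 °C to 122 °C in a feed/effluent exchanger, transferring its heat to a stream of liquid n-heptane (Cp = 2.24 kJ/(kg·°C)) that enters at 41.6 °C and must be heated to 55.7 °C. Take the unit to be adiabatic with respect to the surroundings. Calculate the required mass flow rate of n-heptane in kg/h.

ṁ_c = 1600 kg/h

Heat released by hot stream: Q = 353 × 0.920 × (278 − 122) = 50663 kJ/h
Energy balance on cold side (adiabatic exchanger): Q = ṁ_c·Cp_c·(T_c,out − T_c,in)
ṁ_c = 50663 / [2.24 × (55.7 − 41.6)] = 1604.1 kg/h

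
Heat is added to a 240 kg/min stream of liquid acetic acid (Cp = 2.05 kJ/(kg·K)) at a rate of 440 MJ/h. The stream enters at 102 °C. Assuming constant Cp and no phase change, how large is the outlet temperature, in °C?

Q = 440 MJ/h = 7333.3 kJ/min
ΔT = Q/(ṁ·Cp) = 7333.3/(240×2.05) = 14.905 K
T_out = 102 + 14.905 = 116.91 °C

T_out = 117 °C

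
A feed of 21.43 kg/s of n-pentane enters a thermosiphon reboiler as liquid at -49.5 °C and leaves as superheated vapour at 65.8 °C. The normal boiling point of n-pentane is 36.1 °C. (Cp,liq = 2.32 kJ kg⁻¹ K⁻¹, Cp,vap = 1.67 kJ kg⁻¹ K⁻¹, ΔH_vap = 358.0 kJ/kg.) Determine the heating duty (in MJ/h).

Q = 46800 MJ/h

liquid -49.5→36.1 °C: 198.59 kJ/kg
vaporisation at 36.1 °C: 358 kJ/kg
vapour 36.1→65.8 °C: 49.599 kJ/kg
Δh = 198.59 + 358 + 49.599 = 606.19 kJ/kg
Q = ṁ·Δh = 21.43 kg/s × 606.19 kJ/kg = 12991 kJ/s
|Q| = 12991 kW = 46766 MJ/h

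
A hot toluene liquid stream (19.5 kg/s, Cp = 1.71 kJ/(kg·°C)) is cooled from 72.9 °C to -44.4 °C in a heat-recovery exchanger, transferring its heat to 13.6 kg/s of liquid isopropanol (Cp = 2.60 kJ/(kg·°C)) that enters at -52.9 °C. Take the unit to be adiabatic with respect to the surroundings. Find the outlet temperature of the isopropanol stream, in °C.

T_c,out = 57.7 °C

Heat released by hot stream: Q = 19.5 × 1.71 × (72.9 − -44.4) = 3911.4 kJ/s
Energy balance on cold side (adiabatic exchanger): Q = ṁ_c·Cp_c·(T_c,out − T_c,in)
T_c,out = -52.9 + 3911.4/(13.6 × 2.60) = 57.716 °C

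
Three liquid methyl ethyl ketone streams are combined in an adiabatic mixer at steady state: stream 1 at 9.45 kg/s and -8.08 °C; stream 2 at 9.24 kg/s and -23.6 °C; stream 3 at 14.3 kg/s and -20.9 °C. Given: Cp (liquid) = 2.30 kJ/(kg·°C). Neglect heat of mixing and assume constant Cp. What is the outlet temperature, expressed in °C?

No heat crosses the boundary, so H_out = H_in.
Σ ṁᵢCp,ᵢTᵢ = 9.45×2.30×-8.08 + 9.24×2.30×-23.6 + 14.3×2.30×-20.9 = -1364.6
Σ ṁᵢCp,ᵢ = 9.45×2.30 + 9.24×2.30 + 14.3×2.30 = 75.877
T_out = -1364.6 / 75.877 = -17.984 °C

T_out = -18.0 °C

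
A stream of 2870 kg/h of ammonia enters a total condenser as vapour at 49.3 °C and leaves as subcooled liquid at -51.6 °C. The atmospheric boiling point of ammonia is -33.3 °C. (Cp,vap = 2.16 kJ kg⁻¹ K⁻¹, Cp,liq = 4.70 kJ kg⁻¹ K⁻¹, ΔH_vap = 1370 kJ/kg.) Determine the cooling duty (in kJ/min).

vapour 49.3→-33.3 °C: -178.42 kJ/kg
condensation at -33.3 °C: -1370 kJ/kg
liquid -33.3→-51.6 °C: -86.01 kJ/kg
Δh = -178.42 + -1370 + -86.01 = -1634.4 kJ/kg
Q = ṁ·Δh = 2870 kg/h × -1634.4 kJ/kg = -4.6908e+06 kJ/h
|Q| = 1303 kW = 78180 kJ/min

Q_c = 78200 kJ/min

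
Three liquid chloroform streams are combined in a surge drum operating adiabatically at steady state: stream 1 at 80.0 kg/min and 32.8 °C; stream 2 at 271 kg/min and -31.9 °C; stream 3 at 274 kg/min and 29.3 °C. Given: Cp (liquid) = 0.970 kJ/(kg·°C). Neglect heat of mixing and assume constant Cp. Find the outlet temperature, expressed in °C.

T_out = 3.21 °C

No heat crosses the boundary, so H_out = H_in.
T_out = Σ ṁᵢCp,ᵢTᵢ / Σ ṁᵢCp,ᵢ
      = 1947.1 / 606.25 = 3.2117 °C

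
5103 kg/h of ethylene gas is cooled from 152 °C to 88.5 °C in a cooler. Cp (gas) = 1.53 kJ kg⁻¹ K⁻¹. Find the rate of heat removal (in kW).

Q = ṁ·Cp·ΔT = 5103 × 1.53 × (88.5 − 152) = -495780 kJ/h
Converting: 495780 / 3600 s = 137.72 kW

Q_c = 138 kW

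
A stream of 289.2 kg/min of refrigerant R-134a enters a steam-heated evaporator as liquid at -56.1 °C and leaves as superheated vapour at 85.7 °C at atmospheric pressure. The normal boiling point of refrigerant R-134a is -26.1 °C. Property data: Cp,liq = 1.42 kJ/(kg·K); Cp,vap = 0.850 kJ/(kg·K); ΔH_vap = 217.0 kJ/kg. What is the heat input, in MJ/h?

liquid -56.1→-26.1 °C: 42.6 kJ/kg
vaporisation at -26.1 °C: 217 kJ/kg
vapour -26.1→85.7 °C: 95.03 kJ/kg
Δh = 42.6 + 217 + 95.03 = 354.63 kJ/kg
Q = ṁ·Δh = 289.2 kg/min × 354.63 kJ/kg = 102560 kJ/min
|Q| = 1709.3 kW = 6153.5 MJ/h

Q = 6150 MJ/h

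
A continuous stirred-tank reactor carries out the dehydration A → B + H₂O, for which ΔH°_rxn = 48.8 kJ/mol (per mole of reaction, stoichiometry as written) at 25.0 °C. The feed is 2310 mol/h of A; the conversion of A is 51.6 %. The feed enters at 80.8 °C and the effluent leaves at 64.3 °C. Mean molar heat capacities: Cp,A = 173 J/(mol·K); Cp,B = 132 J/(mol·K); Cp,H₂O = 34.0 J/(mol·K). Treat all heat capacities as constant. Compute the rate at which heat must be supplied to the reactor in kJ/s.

Extent of reaction ξ = 0.516 × 2310 = 1192 mol/h
Reaction term: ξ·ΔH°_rxn = 1192 × 48.8 = 58168 kJ/h
Sensible, feed 80.8→25 °C: -22299 kJ/h
Outlet flows (mol/h): A 1118, B 1192, H₂O 1192
Sensible, products 25→64.3 °C: 15378 kJ/h
Q = ΔH = 51246 kJ/h = 14.235 kW
Heat supplied = 14.235 kJ/s

Q_in = 14.2 kJ/s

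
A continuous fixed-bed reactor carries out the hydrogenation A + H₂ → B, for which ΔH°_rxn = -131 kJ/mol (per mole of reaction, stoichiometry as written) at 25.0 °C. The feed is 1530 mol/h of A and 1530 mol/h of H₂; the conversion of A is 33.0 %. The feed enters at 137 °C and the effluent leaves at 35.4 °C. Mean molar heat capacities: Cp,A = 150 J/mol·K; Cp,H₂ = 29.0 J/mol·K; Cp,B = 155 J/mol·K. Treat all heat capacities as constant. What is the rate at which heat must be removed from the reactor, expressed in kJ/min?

Q_out = 1570 kJ/min

Extent of reaction ξ = 0.330 × 1530 = 504.9 mol/h
Reaction term: ξ·ΔH°_rxn = 504.9 × -131 = -66142 kJ/h
Sensible, feed 137→25 °C: -30673 kJ/h
Outlet flows (mol/h): A 1025.1, H₂ 1025.1, B 504.9
Sensible, products 25→35.4 °C: 2722.2 kJ/h
Q = ΔH = -94093 kJ/h = -26.137 kW
Heat removed = 1568.2 kJ/min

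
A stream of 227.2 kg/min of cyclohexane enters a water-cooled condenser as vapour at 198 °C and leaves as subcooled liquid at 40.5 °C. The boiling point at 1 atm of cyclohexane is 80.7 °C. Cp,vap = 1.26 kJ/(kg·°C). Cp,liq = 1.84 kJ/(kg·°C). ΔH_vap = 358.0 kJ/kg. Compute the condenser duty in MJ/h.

vapour 198→80.7 °C: -147.8 kJ/kg
condensation at 80.7 °C: -358 kJ/kg
liquid 80.7→40.5 °C: -73.968 kJ/kg
Δh = -147.8 + -358 + -73.968 = -579.77 kJ/kg
Q = ṁ·Δh = 227.2 kg/min × -579.77 kJ/kg = -131720 kJ/min
|Q| = 2195.4 kW = 7903.4 MJ/h

Q_c = 7900 MJ/h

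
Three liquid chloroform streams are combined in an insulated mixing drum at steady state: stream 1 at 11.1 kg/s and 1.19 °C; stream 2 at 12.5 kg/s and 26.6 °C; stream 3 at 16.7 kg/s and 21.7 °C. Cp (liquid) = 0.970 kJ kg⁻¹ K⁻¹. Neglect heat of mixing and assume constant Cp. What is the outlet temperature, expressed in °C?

T_out = 17.6 °C

No heat crosses the boundary, so H_out = H_in.
T_out = Σ ṁᵢCp,ᵢTᵢ / Σ ṁᵢCp,ᵢ
      = 686.86 / 39.091 = 17.571 °C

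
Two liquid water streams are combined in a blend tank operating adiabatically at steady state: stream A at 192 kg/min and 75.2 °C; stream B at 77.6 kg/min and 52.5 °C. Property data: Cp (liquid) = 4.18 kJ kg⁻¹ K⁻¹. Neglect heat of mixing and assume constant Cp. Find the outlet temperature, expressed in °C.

Energy balance with Q = 0: Σ ṁᵢCp,ᵢ(T_out − Tᵢ) = 0
T_out = Σ ṁᵢCp,ᵢTᵢ / Σ ṁᵢCp,ᵢ
      = 77382 / 1126.9 = 68.666 °C

T_out = 68.7 °C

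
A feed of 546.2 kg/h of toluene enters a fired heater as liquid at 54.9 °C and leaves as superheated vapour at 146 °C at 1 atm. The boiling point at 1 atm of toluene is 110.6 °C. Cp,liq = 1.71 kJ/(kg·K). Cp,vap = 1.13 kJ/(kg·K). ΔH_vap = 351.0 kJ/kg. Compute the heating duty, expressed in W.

liquid 54.9→110.6 °C: 95.247 kJ/kg
vaporisation at 110.6 °C: 351 kJ/kg
vapour 110.6→146 °C: 40.002 kJ/kg
Δh = 95.247 + 351 + 40.002 = 486.25 kJ/kg
Q = ṁ·Δh = 546.2 kg/h × 486.25 kJ/kg = 265590 kJ/h
|Q| = 73.775 kW = 73775 W

Q = 73800 W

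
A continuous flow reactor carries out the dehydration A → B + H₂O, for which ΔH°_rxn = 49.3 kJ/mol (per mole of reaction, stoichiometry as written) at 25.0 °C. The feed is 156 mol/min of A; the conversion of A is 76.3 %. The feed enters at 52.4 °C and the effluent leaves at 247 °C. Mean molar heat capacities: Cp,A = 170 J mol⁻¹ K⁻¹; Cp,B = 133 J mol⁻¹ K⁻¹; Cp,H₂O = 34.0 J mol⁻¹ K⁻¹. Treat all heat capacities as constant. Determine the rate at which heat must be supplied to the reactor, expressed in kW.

Extent of reaction ξ = 0.763 × 156 = 119.03 mol/min
Reaction term: ξ·ΔH°_rxn = 119.03 × 49.3 = 5868.1 kJ/min
Sensible, feed 52.4→25 °C: -726.65 kJ/min
Outlet flows (mol/min): A 36.972, B 119.03, H₂O 119.03
Sensible, products 25→247 °C: 5808.2 kJ/min
Q = ΔH = 10950 kJ/min = 182.49 kW
Heat supplied = 182.49 kW

Q_in = 182 kW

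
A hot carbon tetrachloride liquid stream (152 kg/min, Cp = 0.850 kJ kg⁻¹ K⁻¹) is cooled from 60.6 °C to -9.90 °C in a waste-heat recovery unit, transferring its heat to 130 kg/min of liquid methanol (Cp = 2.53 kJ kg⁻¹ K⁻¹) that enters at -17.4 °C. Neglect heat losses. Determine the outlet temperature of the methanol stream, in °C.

Heat released by hot stream: Q = 152 × 0.850 × (60.6 − -9.90) = 9108.6 kJ/min
Energy balance on cold side (adiabatic exchanger): Q = ṁ_c·Cp_c·(T_c,out − T_c,in)
T_c,out = -17.4 + 9108.6/(130 × 2.53) = 10.294 °C

T_c,out = 10.3 °C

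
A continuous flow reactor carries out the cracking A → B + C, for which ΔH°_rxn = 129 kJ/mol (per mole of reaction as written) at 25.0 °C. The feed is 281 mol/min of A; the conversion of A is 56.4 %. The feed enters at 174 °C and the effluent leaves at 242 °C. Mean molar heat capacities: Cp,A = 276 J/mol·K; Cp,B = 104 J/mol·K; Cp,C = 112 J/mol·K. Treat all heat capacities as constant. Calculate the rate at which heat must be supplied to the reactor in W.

Extent of reaction ξ = 0.564 × 281 = 158.48 mol/min
Reaction term: ξ·ΔH°_rxn = 158.48 × 129 = 20444 kJ/min
Sensible, feed 174→25 °C: -11556 kJ/min
Outlet flows (mol/min): A 122.52, B 158.48, C 158.48
Sensible, products 25→242 °C: 14766 kJ/min
Q = ΔH = 23655 kJ/min = 394.25 kW
Heat supplied = 394250 W

Q_in = 394000 W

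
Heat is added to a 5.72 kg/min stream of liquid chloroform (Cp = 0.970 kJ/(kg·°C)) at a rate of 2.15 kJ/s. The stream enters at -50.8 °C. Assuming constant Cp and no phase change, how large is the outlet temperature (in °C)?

T_out = -27.6 °C

Q = 2.15 kJ/s = 129 kJ/min
ΔT = Q/(ṁ·Cp) = 129/(5.72×0.970) = 23.25 K
T_out = -50.8 + 23.25 = -27.55 °C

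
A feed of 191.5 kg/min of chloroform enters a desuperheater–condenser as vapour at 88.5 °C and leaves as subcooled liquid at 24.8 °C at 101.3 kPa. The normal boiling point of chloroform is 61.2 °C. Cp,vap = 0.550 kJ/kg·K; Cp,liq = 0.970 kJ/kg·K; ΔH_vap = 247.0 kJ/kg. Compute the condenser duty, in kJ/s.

Q_c = 949 kJ/s

vapour 88.5→61.2 °C: -15.015 kJ/kg
condensation at 61.2 °C: -247 kJ/kg
liquid 61.2→24.8 °C: -35.308 kJ/kg
Δh = -15.015 + -247 + -35.308 = -297.32 kJ/kg
Q = ṁ·Δh = 191.5 kg/min × -297.32 kJ/kg = -56937 kJ/min
|Q| = 948.96 kW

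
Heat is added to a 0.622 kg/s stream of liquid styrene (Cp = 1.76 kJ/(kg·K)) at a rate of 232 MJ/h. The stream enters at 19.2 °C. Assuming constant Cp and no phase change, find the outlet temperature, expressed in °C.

Q = 232 MJ/h = 64.444 kJ/s
ΔT = Q/(ṁ·Cp) = 64.444/(0.622×1.76) = 58.868 K
T_out = 19.2 + 58.868 = 78.068 °C

T_out = 78.1 °C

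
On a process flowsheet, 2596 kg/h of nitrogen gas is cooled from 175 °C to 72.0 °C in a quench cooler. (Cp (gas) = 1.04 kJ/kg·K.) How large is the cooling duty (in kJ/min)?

Q_c = 4630 kJ/min

Q = ṁ·Cp·ΔT = 2596 × 1.04 × (72.0 − 175) = -278080 kJ/h
Converting: 278080 / 3600 s = 77.245 kW
Cooling duty = 4634.7 kJ/min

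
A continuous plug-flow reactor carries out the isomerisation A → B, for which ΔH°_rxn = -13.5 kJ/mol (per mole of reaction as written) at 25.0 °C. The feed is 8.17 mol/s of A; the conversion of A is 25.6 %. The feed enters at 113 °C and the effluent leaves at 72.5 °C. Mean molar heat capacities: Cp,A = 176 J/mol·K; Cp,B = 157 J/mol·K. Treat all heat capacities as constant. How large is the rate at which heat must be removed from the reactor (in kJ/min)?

Extent of reaction ξ = 0.256 × 8.17 = 2.0915 mol/s
Reaction term: ξ·ΔH°_rxn = 2.0915 × -13.5 = -28.236 kJ/s
Sensible, feed 113→25 °C: -126.54 kJ/s
Outlet flows (mol/s): A 6.0785, B 2.0915
Sensible, products 25→72.5 °C: 66.414 kJ/s
Q = ΔH = -88.359 kJ/s = -88.359 kW
Heat removed = 5301.5 kJ/min

Q_out = 5300 kJ/min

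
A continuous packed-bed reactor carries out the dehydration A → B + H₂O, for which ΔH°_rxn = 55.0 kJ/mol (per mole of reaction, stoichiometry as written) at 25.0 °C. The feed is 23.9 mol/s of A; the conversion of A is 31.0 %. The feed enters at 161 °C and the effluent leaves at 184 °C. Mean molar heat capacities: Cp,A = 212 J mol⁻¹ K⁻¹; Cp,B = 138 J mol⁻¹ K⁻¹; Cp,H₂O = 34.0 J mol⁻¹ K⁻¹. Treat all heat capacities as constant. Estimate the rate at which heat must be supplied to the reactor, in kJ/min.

Q_in = 28600 kJ/min

Extent of reaction ξ = 0.310 × 23.9 = 7.409 mol/s
Reaction term: ξ·ΔH°_rxn = 7.409 × 55.0 = 407.5 kJ/s
Sensible, feed 161→25 °C: -689.08 kJ/s
Outlet flows (mol/s): A 16.491, B 7.409, H₂O 7.409
Sensible, products 25→184 °C: 758.5 kJ/s
Q = ΔH = 476.91 kJ/s = 476.91 kW
Heat supplied = 28615 kJ/min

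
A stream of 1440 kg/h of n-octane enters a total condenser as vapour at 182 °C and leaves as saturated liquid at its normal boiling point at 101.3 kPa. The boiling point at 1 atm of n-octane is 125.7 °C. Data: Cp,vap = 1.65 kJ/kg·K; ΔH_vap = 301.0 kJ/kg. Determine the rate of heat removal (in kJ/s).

vapour 182→125.7 °C: -92.895 kJ/kg
condensation at 125.7 °C: -301 kJ/kg
Δh = -92.895 + -301 = -393.89 kJ/kg
Q = ṁ·Δh = 1440 kg/h × -393.89 kJ/kg = -567210 kJ/h
|Q| = 157.56 kW

Q_c = 158 kJ/s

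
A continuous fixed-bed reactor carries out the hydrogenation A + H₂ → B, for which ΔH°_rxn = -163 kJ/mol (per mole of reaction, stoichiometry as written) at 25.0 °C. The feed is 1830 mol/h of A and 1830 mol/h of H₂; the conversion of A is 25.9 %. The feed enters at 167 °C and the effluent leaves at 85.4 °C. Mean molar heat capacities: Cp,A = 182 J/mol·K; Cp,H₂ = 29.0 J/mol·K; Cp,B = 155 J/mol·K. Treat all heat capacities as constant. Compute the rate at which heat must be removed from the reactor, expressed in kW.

Extent of reaction ξ = 0.259 × 1830 = 473.97 mol/h
Reaction term: ξ·ΔH°_rxn = 473.97 × -163 = -77257 kJ/h
Sensible, feed 167→25 °C: -54830 kJ/h
Outlet flows (mol/h): A 1356, H₂ 1356, B 473.97
Sensible, products 25→85.4 °C: 21719 kJ/h
Q = ΔH = -110370 kJ/h = -30.658 kW
Heat removed = 30.658 kW

Q_out = 30.7 kW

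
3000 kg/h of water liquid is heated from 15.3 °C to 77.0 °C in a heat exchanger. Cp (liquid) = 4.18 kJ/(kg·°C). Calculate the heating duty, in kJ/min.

Q = ṁ·Cp·ΔT = 3000 × 4.18 × (77.0 − 15.3) = 773720 kJ/h
Converting: 773720 / 3600 s = 214.92 kW
Heating duty = 12895 kJ/min

Q = 12900 kJ/min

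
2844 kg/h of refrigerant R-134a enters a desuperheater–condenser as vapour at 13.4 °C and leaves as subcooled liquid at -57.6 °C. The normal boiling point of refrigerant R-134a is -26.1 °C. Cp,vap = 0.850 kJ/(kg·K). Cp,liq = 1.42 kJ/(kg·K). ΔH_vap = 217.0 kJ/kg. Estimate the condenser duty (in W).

vapour 13.4→-26.1 °C: -33.575 kJ/kg
condensation at -26.1 °C: -217 kJ/kg
liquid -26.1→-57.6 °C: -44.73 kJ/kg
Δh = -33.575 + -217 + -44.73 = -295.31 kJ/kg
Q = ṁ·Δh = 2844 kg/h × -295.31 kJ/kg = -839850 kJ/h
|Q| = 233.29 kW = 233290 W

Q_c = 233000 W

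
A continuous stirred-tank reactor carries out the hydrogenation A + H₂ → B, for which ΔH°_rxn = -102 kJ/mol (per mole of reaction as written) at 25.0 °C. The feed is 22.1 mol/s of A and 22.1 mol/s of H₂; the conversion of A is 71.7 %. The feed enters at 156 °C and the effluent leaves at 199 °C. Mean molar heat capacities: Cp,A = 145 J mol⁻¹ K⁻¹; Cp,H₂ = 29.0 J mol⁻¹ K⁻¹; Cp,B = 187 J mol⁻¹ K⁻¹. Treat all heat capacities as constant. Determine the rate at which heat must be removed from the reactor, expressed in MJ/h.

Extent of reaction ξ = 0.717 × 22.1 = 15.846 mol/s
Reaction term: ξ·ΔH°_rxn = 15.846 × -102 = -1616.3 kJ/s
Sensible, feed 156→25 °C: -503.75 kJ/s
Outlet flows (mol/s): A 6.2543, H₂ 6.2543, B 15.846
Sensible, products 25→199 °C: 704.94 kJ/s
Q = ΔH = -1415.1 kJ/s = -1415.1 kW
Heat removed = 5094.2 MJ/h

Q_out = 5090 MJ/h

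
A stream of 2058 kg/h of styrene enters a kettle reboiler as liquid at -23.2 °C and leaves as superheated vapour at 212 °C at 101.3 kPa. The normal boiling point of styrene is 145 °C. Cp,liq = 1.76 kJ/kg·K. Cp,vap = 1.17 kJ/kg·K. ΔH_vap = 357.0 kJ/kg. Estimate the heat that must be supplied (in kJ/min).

liquid -23.2→145 °C: 296.03 kJ/kg
vaporisation at 145 °C: 357 kJ/kg
vapour 145→212 °C: 78.39 kJ/kg
Δh = 296.03 + 357 + 78.39 = 731.42 kJ/kg
Q = ṁ·Δh = 2058 kg/h × 731.42 kJ/kg = 1.5053e+06 kJ/h
|Q| = 418.13 kW = 25088 kJ/min

Q = 25100 kJ/min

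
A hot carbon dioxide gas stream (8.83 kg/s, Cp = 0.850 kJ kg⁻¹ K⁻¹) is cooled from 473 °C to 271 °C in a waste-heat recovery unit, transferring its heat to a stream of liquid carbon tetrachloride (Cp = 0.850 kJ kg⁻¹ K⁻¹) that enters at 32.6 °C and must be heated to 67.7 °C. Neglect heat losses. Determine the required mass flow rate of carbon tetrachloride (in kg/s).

Heat released by hot stream: Q = 8.83 × 0.850 × (473 − 271) = 1516.1 kJ/s
Energy balance on cold side (adiabatic exchanger): Q = ṁ_c·Cp_c·(T_c,out − T_c,in)
ṁ_c = 1516.1 / [0.850 × (67.7 − 32.6)] = 50.817 kg/s

ṁ_c = 50.8 kg/s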